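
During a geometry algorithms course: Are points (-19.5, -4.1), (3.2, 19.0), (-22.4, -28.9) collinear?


Cross product: (3.2-(-19.5))*((-28.9)-(-4.1)) - (19-(-4.1))*((-22.4)-(-19.5))
= -495.97

No, not collinear


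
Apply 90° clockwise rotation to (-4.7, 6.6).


90° CW: (x,y) -> (y, -x)
(-4.7,6.6) -> (6.6, 4.7)

(6.6, 4.7)


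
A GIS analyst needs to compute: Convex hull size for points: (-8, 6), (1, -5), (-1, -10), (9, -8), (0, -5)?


Convex hull vertices (CCW): (-8, 6), (-1, -10), (9, -8)
Count = 3

3


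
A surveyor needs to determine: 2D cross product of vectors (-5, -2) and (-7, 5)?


u x v = u_x*v_y - u_y*v_x = (-5)*5 - (-2)*(-7)
= (-25) - 14 = -39

-39


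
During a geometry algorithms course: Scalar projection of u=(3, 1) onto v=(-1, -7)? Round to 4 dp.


u.v = -10, |v| = sqrt(50) = 7.0711
Scalar projection = u.v / |v| = -10 / sqrt(50) = -1.4142

-1.4142


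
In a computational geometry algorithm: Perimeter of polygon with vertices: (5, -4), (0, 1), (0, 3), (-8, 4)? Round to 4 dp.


Sides: (5, -4)->(0, 1): sqrt(50) = 7.071068, (0, 1)->(0, 3): sqrt(4) = 2, (0, 3)->(-8, 4): sqrt(65) = 8.062258, (-8, 4)->(5, -4): sqrt(233) = 15.264338
Sum = 32.397664
Perimeter = 32.3977

32.3977


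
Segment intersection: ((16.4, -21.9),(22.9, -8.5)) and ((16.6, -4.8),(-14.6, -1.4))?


Cross products: d1=534.2, d2=94.02, d3=108.47, d4=548.65
d1*d2 < 0 and d3*d4 < 0? no

No, they don't intersect


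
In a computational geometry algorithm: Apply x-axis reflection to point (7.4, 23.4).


Reflection over x-axis: (x,y) -> (x,-y)
(7.4, 23.4) -> (7.4, -23.4)

(7.4, -23.4)


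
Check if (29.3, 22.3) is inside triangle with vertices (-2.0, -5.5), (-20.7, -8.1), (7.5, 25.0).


Cross products: AB x AP = -438.48, BC x BP = -797.72, CA x CP = 690.55
All same sign? no

No, outside


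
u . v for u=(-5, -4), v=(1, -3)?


u . v = u_x*v_x + u_y*v_y = (-5)*1 + (-4)*(-3)
= (-5) + 12 = 7

7


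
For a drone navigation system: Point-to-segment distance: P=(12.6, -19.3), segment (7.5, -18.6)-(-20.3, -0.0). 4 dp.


Project P onto AB: t = 0 (clamped to [0,1])
Closest point on segment: (7.5, -18.6)
Distance: 5.1478

5.1478


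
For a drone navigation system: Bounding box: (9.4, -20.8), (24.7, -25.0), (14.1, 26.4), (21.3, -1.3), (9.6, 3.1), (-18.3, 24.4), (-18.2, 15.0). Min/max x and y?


x range: [-18.3, 24.7]
y range: [-25, 26.4]
Bounding box: (-18.3,-25) to (24.7,26.4)

(-18.3,-25) to (24.7,26.4)


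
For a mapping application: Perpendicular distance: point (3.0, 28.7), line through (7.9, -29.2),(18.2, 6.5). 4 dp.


|cross product| = 771.3
|line direction| = sqrt(1380.58) = 37.1562
Distance = 771.3/sqrt(1380.58) = 20.7583

20.7583


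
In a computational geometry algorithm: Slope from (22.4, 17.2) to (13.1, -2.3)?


slope = (y2-y1)/(x2-x1) = ((-2.3)-17.2)/(13.1-22.4) = (-19.5)/(-9.3) = 2.0968

2.0968


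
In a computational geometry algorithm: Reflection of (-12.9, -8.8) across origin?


Reflection over origin: (x,y) -> (-x,-y)
(-12.9, -8.8) -> (12.9, 8.8)

(12.9, 8.8)


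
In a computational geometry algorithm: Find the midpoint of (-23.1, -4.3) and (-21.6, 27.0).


M = (((-23.1)+(-21.6))/2, ((-4.3)+27)/2)
= (-22.35, 11.35)

(-22.35, 11.35)


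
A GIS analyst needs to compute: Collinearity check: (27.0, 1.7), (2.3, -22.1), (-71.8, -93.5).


Cross product: (2.3-27)*((-93.5)-1.7) - ((-22.1)-1.7)*((-71.8)-27)
= 0

Yes, collinear


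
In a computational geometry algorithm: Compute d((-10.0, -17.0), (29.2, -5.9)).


dx=39.2, dy=11.1
d^2 = 39.2^2 + 11.1^2 = 1659.85
d = sqrt(1659.85) = 40.7413

40.7413


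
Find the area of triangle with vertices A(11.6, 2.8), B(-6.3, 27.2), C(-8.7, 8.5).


Area = |x_A(y_B-y_C) + x_B(y_C-y_A) + x_C(y_A-y_B)|/2
= |216.92 + (-35.91) + 212.28|/2
= 393.29/2 = 196.645

196.645


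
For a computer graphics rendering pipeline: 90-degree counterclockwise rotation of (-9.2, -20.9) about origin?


90° CCW: (x,y) -> (-y, x)
(-9.2,-20.9) -> (20.9, -9.2)

(20.9, -9.2)


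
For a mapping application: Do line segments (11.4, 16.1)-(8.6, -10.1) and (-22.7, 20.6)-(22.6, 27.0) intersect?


Cross products: d1=-422.09, d2=-1591.03, d3=-906.02, d4=262.92
d1*d2 < 0 and d3*d4 < 0? no

No, they don't intersect


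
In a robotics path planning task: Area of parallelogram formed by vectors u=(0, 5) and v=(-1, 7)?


|u x v| = |0*7 - 5*(-1)|
= |0 - (-5)| = 5

5


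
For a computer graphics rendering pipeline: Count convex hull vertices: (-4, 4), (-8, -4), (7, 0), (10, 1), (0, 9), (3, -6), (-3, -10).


Convex hull vertices (CCW): (-8, -4), (-3, -10), (3, -6), (10, 1), (0, 9), (-4, 4)
Count = 6

6


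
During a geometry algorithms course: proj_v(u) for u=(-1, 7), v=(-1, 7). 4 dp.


u.v = 50, |v| = sqrt(50) = 7.0711
Scalar projection = u.v / |v| = 50 / sqrt(50) = 7.0711

7.0711


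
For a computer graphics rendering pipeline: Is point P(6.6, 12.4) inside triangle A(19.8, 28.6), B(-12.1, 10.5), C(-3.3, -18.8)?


Cross products: AB x AP = 277.86, BC x BP = 564.63, CA x CP = 251.46
All same sign? yes

Yes, inside


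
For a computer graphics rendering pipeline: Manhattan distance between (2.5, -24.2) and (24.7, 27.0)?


|2.5-24.7| + |(-24.2)-27| = 22.2 + 51.2 = 73.4

73.4


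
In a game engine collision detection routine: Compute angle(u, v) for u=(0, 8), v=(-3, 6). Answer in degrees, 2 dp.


u.v = 48, |u| = sqrt(64) = 8, |v| = sqrt(45) = 6.7082
cos(theta) = u.v/(|u||v|) = 48/sqrt(2880) = 0.894427
theta = acos(0.894427) = 26.57 degrees

26.57 degrees


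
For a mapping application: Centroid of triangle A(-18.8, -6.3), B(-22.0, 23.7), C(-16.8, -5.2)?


Centroid = ((x_A+x_B+x_C)/3, (y_A+y_B+y_C)/3)
= (((-18.8)+(-22)+(-16.8))/3, ((-6.3)+23.7+(-5.2))/3)
= (-19.2, 4.0667)

(-19.2, 4.0667)


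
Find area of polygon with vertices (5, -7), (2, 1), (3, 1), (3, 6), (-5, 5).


Shoelace sum: (5*1 - 2*(-7)) + (2*1 - 3*1) + (3*6 - 3*1) + (3*5 - (-5)*6) + ((-5)*(-7) - 5*5)
= 88
Area = |88|/2 = 44

44


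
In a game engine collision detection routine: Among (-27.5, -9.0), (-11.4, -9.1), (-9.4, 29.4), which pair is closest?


d(P0,P1) = 16.1003, d(P0,P2) = 42.452, d(P1,P2) = 38.5519
Closest: P0 and P1

Closest pair: (-27.5, -9.0) and (-11.4, -9.1), distance = 16.1003


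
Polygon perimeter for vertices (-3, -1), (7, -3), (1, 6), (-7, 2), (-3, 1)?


Sides: (-3, -1)->(7, -3): sqrt(104) = 10.198039, (7, -3)->(1, 6): sqrt(117) = 10.816654, (1, 6)->(-7, 2): sqrt(80) = 8.944272, (-7, 2)->(-3, 1): sqrt(17) = 4.123106, (-3, 1)->(-3, -1): sqrt(4) = 2
Sum = 36.082071
Perimeter = 36.0821

36.0821


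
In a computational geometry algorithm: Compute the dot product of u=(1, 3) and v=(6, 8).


u . v = u_x*v_x + u_y*v_y = 1*6 + 3*8
= 6 + 24 = 30

30


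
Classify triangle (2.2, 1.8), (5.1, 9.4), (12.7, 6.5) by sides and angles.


Side lengths squared: AB^2=66.17, BC^2=66.17, CA^2=132.34
Sorted: [66.17, 66.17, 132.34]
By sides: Isosceles, By angles: Right

Isosceles, Right


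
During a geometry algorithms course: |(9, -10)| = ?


|u| = sqrt(9^2 + (-10)^2) = sqrt(181) = 13.4536

13.4536


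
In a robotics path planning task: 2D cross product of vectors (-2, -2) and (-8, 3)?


u x v = u_x*v_y - u_y*v_x = (-2)*3 - (-2)*(-8)
= (-6) - 16 = -22

-22


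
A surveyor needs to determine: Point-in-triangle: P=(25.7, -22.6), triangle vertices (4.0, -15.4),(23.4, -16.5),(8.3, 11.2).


Cross products: AB x AP = -115.81, BC x BP = 28.4, CA x CP = 608.18
All same sign? no

No, outside


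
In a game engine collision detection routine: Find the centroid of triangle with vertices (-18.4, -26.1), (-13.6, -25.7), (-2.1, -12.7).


Centroid = ((x_A+x_B+x_C)/3, (y_A+y_B+y_C)/3)
= (((-18.4)+(-13.6)+(-2.1))/3, ((-26.1)+(-25.7)+(-12.7))/3)
= (-11.3667, -21.5)

(-11.3667, -21.5)


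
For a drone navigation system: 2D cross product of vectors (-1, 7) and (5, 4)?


u x v = u_x*v_y - u_y*v_x = (-1)*4 - 7*5
= (-4) - 35 = -39

-39


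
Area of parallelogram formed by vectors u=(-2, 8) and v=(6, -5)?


|u x v| = |(-2)*(-5) - 8*6|
= |10 - 48| = 38

38


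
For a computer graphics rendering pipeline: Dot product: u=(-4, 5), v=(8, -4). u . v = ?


u . v = u_x*v_x + u_y*v_y = (-4)*8 + 5*(-4)
= (-32) + (-20) = -52

-52


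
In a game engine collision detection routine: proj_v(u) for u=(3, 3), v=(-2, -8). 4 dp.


u.v = -30, |v| = sqrt(68) = 8.2462
Scalar projection = u.v / |v| = -30 / sqrt(68) = -3.638

-3.638


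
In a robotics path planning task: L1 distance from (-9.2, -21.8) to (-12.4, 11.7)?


|(-9.2)-(-12.4)| + |(-21.8)-11.7| = 3.2 + 33.5 = 36.7

36.7


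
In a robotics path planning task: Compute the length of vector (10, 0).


|u| = sqrt(10^2 + 0^2) = sqrt(100) = 10

10


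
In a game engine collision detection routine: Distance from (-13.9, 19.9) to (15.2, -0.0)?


dx=29.1, dy=-19.9
d^2 = 29.1^2 + (-19.9)^2 = 1242.82
d = sqrt(1242.82) = 35.2537

35.2537


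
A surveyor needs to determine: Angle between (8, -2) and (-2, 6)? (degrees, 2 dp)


u.v = -28, |u| = sqrt(68) = 8.2462, |v| = sqrt(40) = 6.3246
cos(theta) = u.v/(|u||v|) = -28/sqrt(2720) = -0.536875
theta = acos(-0.536875) = 122.47 degrees

122.47 degrees


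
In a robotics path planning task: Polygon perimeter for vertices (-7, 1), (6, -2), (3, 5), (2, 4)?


Sides: (-7, 1)->(6, -2): sqrt(178) = 13.341664, (6, -2)->(3, 5): sqrt(58) = 7.615773, (3, 5)->(2, 4): sqrt(2) = 1.414214, (2, 4)->(-7, 1): sqrt(90) = 9.486833
Sum = 31.858484
Perimeter = 31.8585

31.8585


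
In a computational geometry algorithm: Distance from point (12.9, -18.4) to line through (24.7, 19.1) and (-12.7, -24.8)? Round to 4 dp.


|cross product| = 884.48
|line direction| = sqrt(3325.97) = 57.6712
Distance = 884.48/sqrt(3325.97) = 15.3366

15.3366


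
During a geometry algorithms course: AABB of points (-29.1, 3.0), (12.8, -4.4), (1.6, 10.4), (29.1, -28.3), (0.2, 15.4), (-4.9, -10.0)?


x range: [-29.1, 29.1]
y range: [-28.3, 15.4]
Bounding box: (-29.1,-28.3) to (29.1,15.4)

(-29.1,-28.3) to (29.1,15.4)


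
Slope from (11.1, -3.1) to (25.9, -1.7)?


slope = (y2-y1)/(x2-x1) = ((-1.7)-(-3.1))/(25.9-11.1) = 1.4/14.8 = 0.0946

0.0946


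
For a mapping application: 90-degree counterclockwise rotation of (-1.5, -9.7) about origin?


90° CCW: (x,y) -> (-y, x)
(-1.5,-9.7) -> (9.7, -1.5)

(9.7, -1.5)


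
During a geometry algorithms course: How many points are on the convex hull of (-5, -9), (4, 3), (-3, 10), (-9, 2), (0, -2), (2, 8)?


Convex hull vertices (CCW): (-9, 2), (-5, -9), (4, 3), (2, 8), (-3, 10)
Count = 5

5


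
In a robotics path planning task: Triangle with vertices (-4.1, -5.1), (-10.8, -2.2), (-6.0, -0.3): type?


Side lengths squared: AB^2=53.3, BC^2=26.65, CA^2=26.65
Sorted: [26.65, 26.65, 53.3]
By sides: Isosceles, By angles: Right

Isosceles, Right


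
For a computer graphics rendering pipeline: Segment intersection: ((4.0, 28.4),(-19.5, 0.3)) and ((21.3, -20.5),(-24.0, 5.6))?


Cross products: d1=-1763.64, d2=122.64, d3=1635.28, d4=-251
d1*d2 < 0 and d3*d4 < 0? yes

Yes, they intersect


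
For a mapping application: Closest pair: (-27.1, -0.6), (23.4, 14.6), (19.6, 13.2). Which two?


d(P0,P1) = 52.7379, d(P0,P2) = 48.6963, d(P1,P2) = 4.0497
Closest: P1 and P2

Closest pair: (23.4, 14.6) and (19.6, 13.2), distance = 4.0497


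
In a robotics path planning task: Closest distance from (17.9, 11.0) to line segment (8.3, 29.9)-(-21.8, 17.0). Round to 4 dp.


Project P onto AB: t = 0 (clamped to [0,1])
Closest point on segment: (8.3, 29.9)
Distance: 21.1983

21.1983


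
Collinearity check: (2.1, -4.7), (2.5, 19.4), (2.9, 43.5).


Cross product: (2.5-2.1)*(43.5-(-4.7)) - (19.4-(-4.7))*(2.9-2.1)
= 0

Yes, collinear


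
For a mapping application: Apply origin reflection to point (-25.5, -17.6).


Reflection over origin: (x,y) -> (-x,-y)
(-25.5, -17.6) -> (25.5, 17.6)

(25.5, 17.6)


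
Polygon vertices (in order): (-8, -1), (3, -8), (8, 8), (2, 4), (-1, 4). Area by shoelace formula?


Shoelace sum: ((-8)*(-8) - 3*(-1)) + (3*8 - 8*(-8)) + (8*4 - 2*8) + (2*4 - (-1)*4) + ((-1)*(-1) - (-8)*4)
= 216
Area = |216|/2 = 108

108


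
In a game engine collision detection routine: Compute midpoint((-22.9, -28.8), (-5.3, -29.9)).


M = (((-22.9)+(-5.3))/2, ((-28.8)+(-29.9))/2)
= (-14.1, -29.35)

(-14.1, -29.35)


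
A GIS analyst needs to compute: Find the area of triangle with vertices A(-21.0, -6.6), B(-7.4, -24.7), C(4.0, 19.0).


Area = |x_A(y_B-y_C) + x_B(y_C-y_A) + x_C(y_A-y_B)|/2
= |917.7 + (-189.44) + 72.4|/2
= 800.66/2 = 400.33

400.33


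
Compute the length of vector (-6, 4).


|u| = sqrt((-6)^2 + 4^2) = sqrt(52) = 7.2111

7.2111


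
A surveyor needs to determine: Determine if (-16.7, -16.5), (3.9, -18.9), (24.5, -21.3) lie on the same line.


Cross product: (3.9-(-16.7))*((-21.3)-(-16.5)) - ((-18.9)-(-16.5))*(24.5-(-16.7))
= 0

Yes, collinear


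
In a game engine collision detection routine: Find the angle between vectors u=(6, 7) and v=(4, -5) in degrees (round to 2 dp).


u.v = -11, |u| = sqrt(85) = 9.2195, |v| = sqrt(41) = 6.4031
cos(theta) = u.v/(|u||v|) = -11/sqrt(3485) = -0.186334
theta = acos(-0.186334) = 100.74 degrees

100.74 degrees


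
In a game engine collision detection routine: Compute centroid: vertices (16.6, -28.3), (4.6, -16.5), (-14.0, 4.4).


Centroid = ((x_A+x_B+x_C)/3, (y_A+y_B+y_C)/3)
= ((16.6+4.6+(-14))/3, ((-28.3)+(-16.5)+4.4)/3)
= (2.4, -13.4667)

(2.4, -13.4667)


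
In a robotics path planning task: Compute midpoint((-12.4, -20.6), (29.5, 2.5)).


M = (((-12.4)+29.5)/2, ((-20.6)+2.5)/2)
= (8.55, -9.05)

(8.55, -9.05)


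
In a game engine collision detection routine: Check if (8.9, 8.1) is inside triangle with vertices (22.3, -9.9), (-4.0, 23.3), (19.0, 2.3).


Cross products: AB x AP = -28.52, BC x BP = -78.7, CA x CP = -104.08
All same sign? yes

Yes, inside


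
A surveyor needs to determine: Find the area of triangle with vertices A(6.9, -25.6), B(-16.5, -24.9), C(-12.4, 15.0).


Area = |x_A(y_B-y_C) + x_B(y_C-y_A) + x_C(y_A-y_B)|/2
= |(-275.31) + (-669.9) + 8.68|/2
= 936.53/2 = 468.265

468.265


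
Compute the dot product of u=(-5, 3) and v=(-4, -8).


u . v = u_x*v_x + u_y*v_y = (-5)*(-4) + 3*(-8)
= 20 + (-24) = -4

-4


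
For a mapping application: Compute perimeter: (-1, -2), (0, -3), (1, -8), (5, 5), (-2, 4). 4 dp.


Sides: (-1, -2)->(0, -3): sqrt(2) = 1.414214, (0, -3)->(1, -8): sqrt(26) = 5.09902, (1, -8)->(5, 5): sqrt(185) = 13.601471, (5, 5)->(-2, 4): sqrt(50) = 7.071068, (-2, 4)->(-1, -2): sqrt(37) = 6.082763
Sum = 33.268536
Perimeter = 33.2685

33.2685


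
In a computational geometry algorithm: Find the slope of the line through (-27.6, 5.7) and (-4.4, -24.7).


slope = (y2-y1)/(x2-x1) = ((-24.7)-5.7)/((-4.4)-(-27.6)) = (-30.4)/23.2 = -1.3103

-1.3103


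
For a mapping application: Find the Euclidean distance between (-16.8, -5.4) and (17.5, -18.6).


dx=34.3, dy=-13.2
d^2 = 34.3^2 + (-13.2)^2 = 1350.73
d = sqrt(1350.73) = 36.7523

36.7523


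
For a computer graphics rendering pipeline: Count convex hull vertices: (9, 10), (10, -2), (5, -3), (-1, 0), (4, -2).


Convex hull vertices (CCW): (-1, 0), (5, -3), (10, -2), (9, 10)
Count = 4

4


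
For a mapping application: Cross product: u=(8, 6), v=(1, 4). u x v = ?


u x v = u_x*v_y - u_y*v_x = 8*4 - 6*1
= 32 - 6 = 26

26


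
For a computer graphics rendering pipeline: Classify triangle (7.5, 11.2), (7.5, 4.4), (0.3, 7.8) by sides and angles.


Side lengths squared: AB^2=46.24, BC^2=63.4, CA^2=63.4
Sorted: [46.24, 63.4, 63.4]
By sides: Isosceles, By angles: Acute

Isosceles, Acute


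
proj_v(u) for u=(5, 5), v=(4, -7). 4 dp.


u.v = -15, |v| = sqrt(65) = 8.0623
Scalar projection = u.v / |v| = -15 / sqrt(65) = -1.8605

-1.8605


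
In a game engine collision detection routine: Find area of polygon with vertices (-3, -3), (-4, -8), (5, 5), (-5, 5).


Shoelace sum: ((-3)*(-8) - (-4)*(-3)) + ((-4)*5 - 5*(-8)) + (5*5 - (-5)*5) + ((-5)*(-3) - (-3)*5)
= 112
Area = |112|/2 = 56

56


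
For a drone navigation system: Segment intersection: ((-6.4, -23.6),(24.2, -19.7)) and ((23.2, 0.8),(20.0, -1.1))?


Cross products: d1=21.84, d2=67.5, d3=631.2, d4=585.54
d1*d2 < 0 and d3*d4 < 0? no

No, they don't intersect


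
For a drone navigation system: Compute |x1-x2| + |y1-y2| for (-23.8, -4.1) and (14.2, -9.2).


|(-23.8)-14.2| + |(-4.1)-(-9.2)| = 38 + 5.1 = 43.1

43.1


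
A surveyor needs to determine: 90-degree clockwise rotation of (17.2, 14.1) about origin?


90° CW: (x,y) -> (y, -x)
(17.2,14.1) -> (14.1, -17.2)

(14.1, -17.2)


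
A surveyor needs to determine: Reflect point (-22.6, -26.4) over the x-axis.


Reflection over x-axis: (x,y) -> (x,-y)
(-22.6, -26.4) -> (-22.6, 26.4)

(-22.6, 26.4)


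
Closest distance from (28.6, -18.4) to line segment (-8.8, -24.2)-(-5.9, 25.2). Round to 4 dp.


Project P onto AB: t = 0.1613 (clamped to [0,1])
Closest point on segment: (-8.3322, -16.2319)
Distance: 36.9958

36.9958


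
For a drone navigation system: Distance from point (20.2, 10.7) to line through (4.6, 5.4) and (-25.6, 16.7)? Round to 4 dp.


|cross product| = 336.34
|line direction| = sqrt(1039.73) = 32.2448
Distance = 336.34/sqrt(1039.73) = 10.4308

10.4308


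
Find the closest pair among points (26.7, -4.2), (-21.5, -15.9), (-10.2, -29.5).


d(P0,P1) = 49.5997, d(P0,P2) = 44.7404, d(P1,P2) = 17.6819
Closest: P1 and P2

Closest pair: (-21.5, -15.9) and (-10.2, -29.5), distance = 17.6819


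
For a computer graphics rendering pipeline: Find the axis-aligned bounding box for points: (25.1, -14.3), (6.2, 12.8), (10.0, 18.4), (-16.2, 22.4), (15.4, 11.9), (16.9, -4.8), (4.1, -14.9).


x range: [-16.2, 25.1]
y range: [-14.9, 22.4]
Bounding box: (-16.2,-14.9) to (25.1,22.4)

(-16.2,-14.9) to (25.1,22.4)


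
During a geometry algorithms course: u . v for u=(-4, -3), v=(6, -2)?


u . v = u_x*v_x + u_y*v_y = (-4)*6 + (-3)*(-2)
= (-24) + 6 = -18

-18


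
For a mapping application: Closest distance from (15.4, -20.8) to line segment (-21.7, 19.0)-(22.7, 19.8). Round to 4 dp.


Project P onto AB: t = 0.8192 (clamped to [0,1])
Closest point on segment: (14.6711, 19.6553)
Distance: 40.4619

40.4619


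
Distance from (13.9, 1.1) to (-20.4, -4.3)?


dx=-34.3, dy=-5.4
d^2 = (-34.3)^2 + (-5.4)^2 = 1205.65
d = sqrt(1205.65) = 34.7225

34.7225


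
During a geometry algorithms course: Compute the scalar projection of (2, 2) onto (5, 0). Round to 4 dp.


u.v = 10, |v| = sqrt(25) = 5
Scalar projection = u.v / |v| = 10 / sqrt(25) = 2

2


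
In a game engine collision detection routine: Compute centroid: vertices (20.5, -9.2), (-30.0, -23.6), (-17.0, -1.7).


Centroid = ((x_A+x_B+x_C)/3, (y_A+y_B+y_C)/3)
= ((20.5+(-30)+(-17))/3, ((-9.2)+(-23.6)+(-1.7))/3)
= (-8.8333, -11.5)

(-8.8333, -11.5)


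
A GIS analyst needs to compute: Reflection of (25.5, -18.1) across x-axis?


Reflection over x-axis: (x,y) -> (x,-y)
(25.5, -18.1) -> (25.5, 18.1)

(25.5, 18.1)


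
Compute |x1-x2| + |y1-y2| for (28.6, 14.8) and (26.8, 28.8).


|28.6-26.8| + |14.8-28.8| = 1.8 + 14 = 15.8

15.8


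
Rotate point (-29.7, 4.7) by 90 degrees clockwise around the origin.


90° CW: (x,y) -> (y, -x)
(-29.7,4.7) -> (4.7, 29.7)

(4.7, 29.7)


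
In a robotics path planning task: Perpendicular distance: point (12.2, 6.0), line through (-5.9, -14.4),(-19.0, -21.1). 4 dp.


|cross product| = 145.97
|line direction| = sqrt(216.5) = 14.7139
Distance = 145.97/sqrt(216.5) = 9.9205

9.9205


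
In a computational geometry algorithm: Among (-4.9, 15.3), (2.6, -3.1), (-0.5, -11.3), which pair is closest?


d(P0,P1) = 19.8698, d(P0,P2) = 26.9615, d(P1,P2) = 8.7664
Closest: P1 and P2

Closest pair: (2.6, -3.1) and (-0.5, -11.3), distance = 8.7664


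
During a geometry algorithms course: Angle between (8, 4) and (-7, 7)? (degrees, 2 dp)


u.v = -28, |u| = sqrt(80) = 8.9443, |v| = sqrt(98) = 9.8995
cos(theta) = u.v/(|u||v|) = -28/sqrt(7840) = -0.316228
theta = acos(-0.316228) = 108.43 degrees

108.43 degrees


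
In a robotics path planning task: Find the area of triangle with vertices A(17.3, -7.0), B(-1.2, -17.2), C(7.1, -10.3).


Area = |x_A(y_B-y_C) + x_B(y_C-y_A) + x_C(y_A-y_B)|/2
= |(-119.37) + 3.96 + 72.42|/2
= 42.99/2 = 21.495

21.495


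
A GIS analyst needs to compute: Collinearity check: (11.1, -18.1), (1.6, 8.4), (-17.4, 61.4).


Cross product: (1.6-11.1)*(61.4-(-18.1)) - (8.4-(-18.1))*((-17.4)-11.1)
= 0

Yes, collinear


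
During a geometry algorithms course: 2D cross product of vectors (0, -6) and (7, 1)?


u x v = u_x*v_y - u_y*v_x = 0*1 - (-6)*7
= 0 - (-42) = 42

42


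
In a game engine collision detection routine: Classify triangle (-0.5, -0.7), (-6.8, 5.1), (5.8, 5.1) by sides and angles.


Side lengths squared: AB^2=73.33, BC^2=158.76, CA^2=73.33
Sorted: [73.33, 73.33, 158.76]
By sides: Isosceles, By angles: Obtuse

Isosceles, Obtuse


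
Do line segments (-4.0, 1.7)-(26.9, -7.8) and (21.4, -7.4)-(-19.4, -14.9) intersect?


Cross products: d1=-561.78, d2=57.57, d3=-39.89, d4=-659.24
d1*d2 < 0 and d3*d4 < 0? no

No, they don't intersect


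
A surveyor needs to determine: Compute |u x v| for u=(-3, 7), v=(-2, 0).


|u x v| = |(-3)*0 - 7*(-2)|
= |0 - (-14)| = 14

14


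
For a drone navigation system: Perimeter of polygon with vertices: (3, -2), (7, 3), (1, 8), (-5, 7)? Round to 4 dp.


Sides: (3, -2)->(7, 3): sqrt(41) = 6.403124, (7, 3)->(1, 8): sqrt(61) = 7.81025, (1, 8)->(-5, 7): sqrt(37) = 6.082763, (-5, 7)->(3, -2): sqrt(145) = 12.041595
Sum = 32.337732
Perimeter = 32.3377

32.3377


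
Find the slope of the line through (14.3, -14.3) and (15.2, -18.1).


slope = (y2-y1)/(x2-x1) = ((-18.1)-(-14.3))/(15.2-14.3) = (-3.8)/0.9 = -4.2222

-4.2222


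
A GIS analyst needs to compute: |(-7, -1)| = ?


|u| = sqrt((-7)^2 + (-1)^2) = sqrt(50) = 7.0711

7.0711


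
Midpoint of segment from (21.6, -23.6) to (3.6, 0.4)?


M = ((21.6+3.6)/2, ((-23.6)+0.4)/2)
= (12.6, -11.6)

(12.6, -11.6)


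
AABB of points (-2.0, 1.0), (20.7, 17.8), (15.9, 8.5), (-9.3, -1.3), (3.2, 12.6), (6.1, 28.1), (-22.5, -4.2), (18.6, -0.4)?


x range: [-22.5, 20.7]
y range: [-4.2, 28.1]
Bounding box: (-22.5,-4.2) to (20.7,28.1)

(-22.5,-4.2) to (20.7,28.1)


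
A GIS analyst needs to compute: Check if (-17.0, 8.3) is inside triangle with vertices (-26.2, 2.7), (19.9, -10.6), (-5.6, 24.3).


Cross products: AB x AP = 380.52, BC x BP = 805.86, CA x CP = 83.36
All same sign? yes

Yes, inside


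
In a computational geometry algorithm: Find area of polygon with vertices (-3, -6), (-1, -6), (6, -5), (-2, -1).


Shoelace sum: ((-3)*(-6) - (-1)*(-6)) + ((-1)*(-5) - 6*(-6)) + (6*(-1) - (-2)*(-5)) + ((-2)*(-6) - (-3)*(-1))
= 46
Area = |46|/2 = 23

23


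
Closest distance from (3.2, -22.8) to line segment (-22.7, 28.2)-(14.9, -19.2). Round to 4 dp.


Project P onto AB: t = 0.9264 (clamped to [0,1])
Closest point on segment: (12.134, -15.7131)
Distance: 11.4035

11.4035


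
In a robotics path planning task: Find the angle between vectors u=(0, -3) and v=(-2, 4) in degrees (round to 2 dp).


u.v = -12, |u| = sqrt(9) = 3, |v| = sqrt(20) = 4.4721
cos(theta) = u.v/(|u||v|) = -12/sqrt(180) = -0.894427
theta = acos(-0.894427) = 153.43 degrees

153.43 degrees


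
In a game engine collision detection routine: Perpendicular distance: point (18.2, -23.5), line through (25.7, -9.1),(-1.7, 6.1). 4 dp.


|cross product| = 508.56
|line direction| = sqrt(981.8) = 31.3337
Distance = 508.56/sqrt(981.8) = 16.2305

16.2305


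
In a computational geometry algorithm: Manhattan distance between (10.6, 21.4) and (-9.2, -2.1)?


|10.6-(-9.2)| + |21.4-(-2.1)| = 19.8 + 23.5 = 43.3

43.3


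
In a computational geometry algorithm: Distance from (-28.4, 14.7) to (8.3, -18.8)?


dx=36.7, dy=-33.5
d^2 = 36.7^2 + (-33.5)^2 = 2469.14
d = sqrt(2469.14) = 49.6904

49.6904


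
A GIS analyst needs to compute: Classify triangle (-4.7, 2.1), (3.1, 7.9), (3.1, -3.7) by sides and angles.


Side lengths squared: AB^2=94.48, BC^2=134.56, CA^2=94.48
Sorted: [94.48, 94.48, 134.56]
By sides: Isosceles, By angles: Acute

Isosceles, Acute


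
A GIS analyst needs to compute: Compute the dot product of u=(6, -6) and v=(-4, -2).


u . v = u_x*v_x + u_y*v_y = 6*(-4) + (-6)*(-2)
= (-24) + 12 = -12

-12


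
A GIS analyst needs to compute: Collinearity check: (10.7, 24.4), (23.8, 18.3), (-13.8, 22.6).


Cross product: (23.8-10.7)*(22.6-24.4) - (18.3-24.4)*((-13.8)-10.7)
= -173.03

No, not collinear


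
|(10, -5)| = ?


|u| = sqrt(10^2 + (-5)^2) = sqrt(125) = 11.1803

11.1803


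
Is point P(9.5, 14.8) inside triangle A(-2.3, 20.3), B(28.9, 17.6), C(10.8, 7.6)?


Cross products: AB x AP = -139.74, BC x BP = -143.32, CA x CP = -77.81
All same sign? yes

Yes, inside


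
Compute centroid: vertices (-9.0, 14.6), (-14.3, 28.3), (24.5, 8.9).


Centroid = ((x_A+x_B+x_C)/3, (y_A+y_B+y_C)/3)
= (((-9)+(-14.3)+24.5)/3, (14.6+28.3+8.9)/3)
= (0.4, 17.2667)

(0.4, 17.2667)


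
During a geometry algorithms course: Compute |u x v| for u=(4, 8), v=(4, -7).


|u x v| = |4*(-7) - 8*4|
= |(-28) - 32| = 60

60


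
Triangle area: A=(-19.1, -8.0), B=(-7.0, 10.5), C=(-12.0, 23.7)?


Area = |x_A(y_B-y_C) + x_B(y_C-y_A) + x_C(y_A-y_B)|/2
= |252.12 + (-221.9) + 222|/2
= 252.22/2 = 126.11

126.11


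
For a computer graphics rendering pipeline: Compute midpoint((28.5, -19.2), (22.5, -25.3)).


M = ((28.5+22.5)/2, ((-19.2)+(-25.3))/2)
= (25.5, -22.25)

(25.5, -22.25)


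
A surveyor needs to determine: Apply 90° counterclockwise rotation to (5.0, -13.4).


90° CCW: (x,y) -> (-y, x)
(5,-13.4) -> (13.4, 5)

(13.4, 5)


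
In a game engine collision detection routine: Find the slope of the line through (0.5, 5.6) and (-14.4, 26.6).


slope = (y2-y1)/(x2-x1) = (26.6-5.6)/((-14.4)-0.5) = 21/(-14.9) = -1.4094

-1.4094


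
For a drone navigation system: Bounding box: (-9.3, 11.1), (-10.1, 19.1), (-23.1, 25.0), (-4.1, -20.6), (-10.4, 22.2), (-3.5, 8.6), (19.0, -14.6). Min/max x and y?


x range: [-23.1, 19]
y range: [-20.6, 25]
Bounding box: (-23.1,-20.6) to (19,25)

(-23.1,-20.6) to (19,25)


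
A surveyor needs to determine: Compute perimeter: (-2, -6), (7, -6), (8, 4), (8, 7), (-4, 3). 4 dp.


Sides: (-2, -6)->(7, -6): sqrt(81) = 9, (7, -6)->(8, 4): sqrt(101) = 10.049876, (8, 4)->(8, 7): sqrt(9) = 3, (8, 7)->(-4, 3): sqrt(160) = 12.649111, (-4, 3)->(-2, -6): sqrt(85) = 9.219544
Sum = 43.918531
Perimeter = 43.9185

43.9185


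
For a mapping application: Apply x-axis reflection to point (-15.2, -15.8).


Reflection over x-axis: (x,y) -> (x,-y)
(-15.2, -15.8) -> (-15.2, 15.8)

(-15.2, 15.8)


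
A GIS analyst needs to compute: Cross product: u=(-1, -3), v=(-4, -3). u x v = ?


u x v = u_x*v_y - u_y*v_x = (-1)*(-3) - (-3)*(-4)
= 3 - 12 = -9

-9


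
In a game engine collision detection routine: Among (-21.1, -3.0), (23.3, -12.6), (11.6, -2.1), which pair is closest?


d(P0,P1) = 45.426, d(P0,P2) = 32.7124, d(P1,P2) = 15.7207
Closest: P1 and P2

Closest pair: (23.3, -12.6) and (11.6, -2.1), distance = 15.7207


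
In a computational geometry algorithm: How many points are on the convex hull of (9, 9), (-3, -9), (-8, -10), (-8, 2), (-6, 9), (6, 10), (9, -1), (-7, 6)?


Convex hull vertices (CCW): (-8, -10), (-3, -9), (9, -1), (9, 9), (6, 10), (-6, 9), (-7, 6), (-8, 2)
Count = 8

8


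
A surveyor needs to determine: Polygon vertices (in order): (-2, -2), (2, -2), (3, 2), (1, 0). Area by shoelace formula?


Shoelace sum: ((-2)*(-2) - 2*(-2)) + (2*2 - 3*(-2)) + (3*0 - 1*2) + (1*(-2) - (-2)*0)
= 14
Area = |14|/2 = 7

7


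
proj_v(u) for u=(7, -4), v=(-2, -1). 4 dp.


u.v = -10, |v| = sqrt(5) = 2.2361
Scalar projection = u.v / |v| = -10 / sqrt(5) = -4.4721

-4.4721


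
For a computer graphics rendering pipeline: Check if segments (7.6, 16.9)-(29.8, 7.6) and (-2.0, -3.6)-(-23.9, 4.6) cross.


Cross products: d1=-527.67, d2=-506.04, d3=-544.38, d4=-566.01
d1*d2 < 0 and d3*d4 < 0? no

No, they don't intersect


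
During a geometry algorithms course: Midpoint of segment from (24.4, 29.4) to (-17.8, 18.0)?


M = ((24.4+(-17.8))/2, (29.4+18)/2)
= (3.3, 23.7)

(3.3, 23.7)


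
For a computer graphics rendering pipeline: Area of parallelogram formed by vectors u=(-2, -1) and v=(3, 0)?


|u x v| = |(-2)*0 - (-1)*3|
= |0 - (-3)| = 3

3


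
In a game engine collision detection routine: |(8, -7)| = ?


|u| = sqrt(8^2 + (-7)^2) = sqrt(113) = 10.6301

10.6301


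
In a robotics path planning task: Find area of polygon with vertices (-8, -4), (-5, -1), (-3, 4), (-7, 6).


Shoelace sum: ((-8)*(-1) - (-5)*(-4)) + ((-5)*4 - (-3)*(-1)) + ((-3)*6 - (-7)*4) + ((-7)*(-4) - (-8)*6)
= 51
Area = |51|/2 = 25.5

25.5


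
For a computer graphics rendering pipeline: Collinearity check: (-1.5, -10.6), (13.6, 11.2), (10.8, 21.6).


Cross product: (13.6-(-1.5))*(21.6-(-10.6)) - (11.2-(-10.6))*(10.8-(-1.5))
= 218.08

No, not collinear


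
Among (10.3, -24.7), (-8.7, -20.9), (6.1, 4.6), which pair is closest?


d(P0,P1) = 19.3763, d(P0,P2) = 29.5995, d(P1,P2) = 29.4837
Closest: P0 and P1

Closest pair: (10.3, -24.7) and (-8.7, -20.9), distance = 19.3763


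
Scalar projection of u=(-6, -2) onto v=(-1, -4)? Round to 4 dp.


u.v = 14, |v| = sqrt(17) = 4.1231
Scalar projection = u.v / |v| = 14 / sqrt(17) = 3.3955

3.3955


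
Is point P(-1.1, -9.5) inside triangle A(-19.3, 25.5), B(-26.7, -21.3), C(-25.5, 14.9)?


Cross products: AB x AP = 1110.76, BC x BP = -912.56, CA x CP = -409.92
All same sign? no

No, outside


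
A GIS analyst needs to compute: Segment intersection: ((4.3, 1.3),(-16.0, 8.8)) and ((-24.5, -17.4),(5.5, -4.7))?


Cross products: d1=195.24, d2=678.05, d3=595.61, d4=112.8
d1*d2 < 0 and d3*d4 < 0? no

No, they don't intersect


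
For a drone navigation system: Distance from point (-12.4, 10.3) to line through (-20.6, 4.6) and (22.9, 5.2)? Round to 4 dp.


|cross product| = 243.03
|line direction| = sqrt(1892.61) = 43.5041
Distance = 243.03/sqrt(1892.61) = 5.5864

5.5864


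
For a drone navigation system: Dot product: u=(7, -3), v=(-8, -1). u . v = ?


u . v = u_x*v_x + u_y*v_y = 7*(-8) + (-3)*(-1)
= (-56) + 3 = -53

-53


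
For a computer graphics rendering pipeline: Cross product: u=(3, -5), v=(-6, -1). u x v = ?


u x v = u_x*v_y - u_y*v_x = 3*(-1) - (-5)*(-6)
= (-3) - 30 = -33

-33


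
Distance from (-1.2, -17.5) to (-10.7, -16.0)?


dx=-9.5, dy=1.5
d^2 = (-9.5)^2 + 1.5^2 = 92.5
d = sqrt(92.5) = 9.6177

9.6177


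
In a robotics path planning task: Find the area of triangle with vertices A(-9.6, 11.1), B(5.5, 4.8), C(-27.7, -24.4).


Area = |x_A(y_B-y_C) + x_B(y_C-y_A) + x_C(y_A-y_B)|/2
= |(-280.32) + (-195.25) + (-174.51)|/2
= 650.08/2 = 325.04

325.04


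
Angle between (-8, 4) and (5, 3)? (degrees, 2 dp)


u.v = -28, |u| = sqrt(80) = 8.9443, |v| = sqrt(34) = 5.831
cos(theta) = u.v/(|u||v|) = -28/sqrt(2720) = -0.536875
theta = acos(-0.536875) = 122.47 degrees

122.47 degrees


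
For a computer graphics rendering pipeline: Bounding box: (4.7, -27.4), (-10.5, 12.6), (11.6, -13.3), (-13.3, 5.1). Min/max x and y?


x range: [-13.3, 11.6]
y range: [-27.4, 12.6]
Bounding box: (-13.3,-27.4) to (11.6,12.6)

(-13.3,-27.4) to (11.6,12.6)


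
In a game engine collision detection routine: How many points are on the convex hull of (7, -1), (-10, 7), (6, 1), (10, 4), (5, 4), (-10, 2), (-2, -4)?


Convex hull vertices (CCW): (-10, 2), (-2, -4), (7, -1), (10, 4), (-10, 7)
Count = 5

5


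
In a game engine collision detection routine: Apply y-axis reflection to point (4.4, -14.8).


Reflection over y-axis: (x,y) -> (-x,y)
(4.4, -14.8) -> (-4.4, -14.8)

(-4.4, -14.8)


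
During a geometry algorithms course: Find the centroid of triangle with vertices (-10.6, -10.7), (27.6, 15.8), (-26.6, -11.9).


Centroid = ((x_A+x_B+x_C)/3, (y_A+y_B+y_C)/3)
= (((-10.6)+27.6+(-26.6))/3, ((-10.7)+15.8+(-11.9))/3)
= (-3.2, -2.2667)

(-3.2, -2.2667)


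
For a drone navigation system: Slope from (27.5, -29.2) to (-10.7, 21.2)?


slope = (y2-y1)/(x2-x1) = (21.2-(-29.2))/((-10.7)-27.5) = 50.4/(-38.2) = -1.3194

-1.3194


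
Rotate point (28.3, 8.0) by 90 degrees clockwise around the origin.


90° CW: (x,y) -> (y, -x)
(28.3,8) -> (8, -28.3)

(8, -28.3)


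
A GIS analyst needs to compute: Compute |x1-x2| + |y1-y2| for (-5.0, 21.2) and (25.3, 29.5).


|(-5)-25.3| + |21.2-29.5| = 30.3 + 8.3 = 38.6

38.6


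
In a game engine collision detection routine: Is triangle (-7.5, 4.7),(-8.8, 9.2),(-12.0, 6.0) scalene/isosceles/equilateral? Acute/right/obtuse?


Side lengths squared: AB^2=21.94, BC^2=20.48, CA^2=21.94
Sorted: [20.48, 21.94, 21.94]
By sides: Isosceles, By angles: Acute

Isosceles, Acute


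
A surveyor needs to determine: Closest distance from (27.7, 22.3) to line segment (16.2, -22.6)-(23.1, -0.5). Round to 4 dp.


Project P onto AB: t = 1 (clamped to [0,1])
Closest point on segment: (23.1, -0.5)
Distance: 23.2594

23.2594


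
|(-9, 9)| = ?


|u| = sqrt((-9)^2 + 9^2) = sqrt(162) = 12.7279

12.7279


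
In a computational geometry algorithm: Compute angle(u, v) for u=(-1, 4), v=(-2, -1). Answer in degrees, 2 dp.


u.v = -2, |u| = sqrt(17) = 4.1231, |v| = sqrt(5) = 2.2361
cos(theta) = u.v/(|u||v|) = -2/sqrt(85) = -0.21693
theta = acos(-0.21693) = 102.53 degrees

102.53 degrees


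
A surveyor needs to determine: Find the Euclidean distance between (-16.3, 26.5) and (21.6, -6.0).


dx=37.9, dy=-32.5
d^2 = 37.9^2 + (-32.5)^2 = 2492.66
d = sqrt(2492.66) = 49.9265

49.9265


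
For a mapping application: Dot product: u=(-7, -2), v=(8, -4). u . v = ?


u . v = u_x*v_x + u_y*v_y = (-7)*8 + (-2)*(-4)
= (-56) + 8 = -48

-48


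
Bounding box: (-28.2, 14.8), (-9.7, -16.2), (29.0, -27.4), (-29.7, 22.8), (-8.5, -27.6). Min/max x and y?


x range: [-29.7, 29]
y range: [-27.6, 22.8]
Bounding box: (-29.7,-27.6) to (29,22.8)

(-29.7,-27.6) to (29,22.8)


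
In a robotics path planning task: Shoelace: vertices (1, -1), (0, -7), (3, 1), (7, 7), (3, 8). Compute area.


Shoelace sum: (1*(-7) - 0*(-1)) + (0*1 - 3*(-7)) + (3*7 - 7*1) + (7*8 - 3*7) + (3*(-1) - 1*8)
= 52
Area = |52|/2 = 26

26


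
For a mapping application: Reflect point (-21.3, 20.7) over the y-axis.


Reflection over y-axis: (x,y) -> (-x,y)
(-21.3, 20.7) -> (21.3, 20.7)

(21.3, 20.7)


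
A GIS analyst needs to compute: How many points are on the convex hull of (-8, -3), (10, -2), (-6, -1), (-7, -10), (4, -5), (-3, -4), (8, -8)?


Convex hull vertices (CCW): (-8, -3), (-7, -10), (8, -8), (10, -2), (-6, -1)
Count = 5

5


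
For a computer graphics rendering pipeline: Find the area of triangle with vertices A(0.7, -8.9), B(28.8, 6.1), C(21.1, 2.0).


Area = |x_A(y_B-y_C) + x_B(y_C-y_A) + x_C(y_A-y_B)|/2
= |2.87 + 313.92 + (-316.5)|/2
= 0.29/2 = 0.145

0.145


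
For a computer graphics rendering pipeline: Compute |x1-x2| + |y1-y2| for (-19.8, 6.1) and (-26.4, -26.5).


|(-19.8)-(-26.4)| + |6.1-(-26.5)| = 6.6 + 32.6 = 39.2

39.2


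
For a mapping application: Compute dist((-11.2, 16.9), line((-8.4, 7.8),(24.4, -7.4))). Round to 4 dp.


|cross product| = 255.92
|line direction| = sqrt(1306.88) = 36.1508
Distance = 255.92/sqrt(1306.88) = 7.0792

7.0792


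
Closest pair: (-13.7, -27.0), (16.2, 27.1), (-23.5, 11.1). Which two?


d(P0,P1) = 61.8128, d(P0,P2) = 39.3402, d(P1,P2) = 42.8029
Closest: P0 and P2

Closest pair: (-13.7, -27.0) and (-23.5, 11.1), distance = 39.3402


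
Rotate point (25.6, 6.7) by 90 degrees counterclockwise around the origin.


90° CCW: (x,y) -> (-y, x)
(25.6,6.7) -> (-6.7, 25.6)

(-6.7, 25.6)


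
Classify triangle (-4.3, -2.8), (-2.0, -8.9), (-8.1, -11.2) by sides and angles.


Side lengths squared: AB^2=42.5, BC^2=42.5, CA^2=85
Sorted: [42.5, 42.5, 85]
By sides: Isosceles, By angles: Right

Isosceles, Right


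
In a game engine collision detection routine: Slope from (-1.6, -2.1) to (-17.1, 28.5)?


slope = (y2-y1)/(x2-x1) = (28.5-(-2.1))/((-17.1)-(-1.6)) = 30.6/(-15.5) = -1.9742

-1.9742


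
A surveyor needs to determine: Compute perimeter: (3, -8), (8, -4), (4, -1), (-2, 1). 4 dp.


Sides: (3, -8)->(8, -4): sqrt(41) = 6.403124, (8, -4)->(4, -1): sqrt(25) = 5, (4, -1)->(-2, 1): sqrt(40) = 6.324555, (-2, 1)->(3, -8): sqrt(106) = 10.29563
Sum = 28.023309
Perimeter = 28.0233

28.0233


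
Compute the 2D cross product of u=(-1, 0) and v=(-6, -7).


u x v = u_x*v_y - u_y*v_x = (-1)*(-7) - 0*(-6)
= 7 - 0 = 7

7


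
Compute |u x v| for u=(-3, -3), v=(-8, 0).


|u x v| = |(-3)*0 - (-3)*(-8)|
= |0 - 24| = 24

24


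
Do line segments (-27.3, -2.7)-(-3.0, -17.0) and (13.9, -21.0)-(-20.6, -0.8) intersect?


Cross products: d1=200.89, d2=203.38, d3=144.47, d4=141.98
d1*d2 < 0 and d3*d4 < 0? no

No, they don't intersect


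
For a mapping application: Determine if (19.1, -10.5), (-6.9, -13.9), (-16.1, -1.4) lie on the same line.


Cross product: ((-6.9)-19.1)*((-1.4)-(-10.5)) - ((-13.9)-(-10.5))*((-16.1)-19.1)
= -356.28

No, not collinear


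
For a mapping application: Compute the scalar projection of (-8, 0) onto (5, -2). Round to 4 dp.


u.v = -40, |v| = sqrt(29) = 5.3852
Scalar projection = u.v / |v| = -40 / sqrt(29) = -7.4278

-7.4278


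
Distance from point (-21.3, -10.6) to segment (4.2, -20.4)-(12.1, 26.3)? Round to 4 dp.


Project P onto AB: t = 0.1142 (clamped to [0,1])
Closest point on segment: (5.1023, -15.0663)
Distance: 26.7774

26.7774


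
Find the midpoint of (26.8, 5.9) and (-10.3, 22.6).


M = ((26.8+(-10.3))/2, (5.9+22.6)/2)
= (8.25, 14.25)

(8.25, 14.25)


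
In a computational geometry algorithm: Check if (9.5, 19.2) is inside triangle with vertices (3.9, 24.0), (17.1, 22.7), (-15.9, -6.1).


Cross products: AB x AP = -56.08, BC x BP = -103.38, CA x CP = -263.6
All same sign? yes

Yes, inside


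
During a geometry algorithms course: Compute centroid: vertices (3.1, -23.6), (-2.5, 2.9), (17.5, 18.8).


Centroid = ((x_A+x_B+x_C)/3, (y_A+y_B+y_C)/3)
= ((3.1+(-2.5)+17.5)/3, ((-23.6)+2.9+18.8)/3)
= (6.0333, -0.6333)

(6.0333, -0.6333)


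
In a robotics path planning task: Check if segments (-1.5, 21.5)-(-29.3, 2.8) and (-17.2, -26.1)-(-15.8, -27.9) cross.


Cross products: d1=94.9, d2=18.68, d3=1029.69, d4=1105.91
d1*d2 < 0 and d3*d4 < 0? no

No, they don't intersect


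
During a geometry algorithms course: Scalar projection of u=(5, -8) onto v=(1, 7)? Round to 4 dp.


u.v = -51, |v| = sqrt(50) = 7.0711
Scalar projection = u.v / |v| = -51 / sqrt(50) = -7.2125

-7.2125


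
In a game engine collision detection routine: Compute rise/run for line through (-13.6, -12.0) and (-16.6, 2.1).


slope = (y2-y1)/(x2-x1) = (2.1-(-12))/((-16.6)-(-13.6)) = 14.1/(-3) = -4.7

-4.7


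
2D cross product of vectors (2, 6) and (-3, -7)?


u x v = u_x*v_y - u_y*v_x = 2*(-7) - 6*(-3)
= (-14) - (-18) = 4

4


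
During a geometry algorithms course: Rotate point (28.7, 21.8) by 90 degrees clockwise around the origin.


90° CW: (x,y) -> (y, -x)
(28.7,21.8) -> (21.8, -28.7)

(21.8, -28.7)


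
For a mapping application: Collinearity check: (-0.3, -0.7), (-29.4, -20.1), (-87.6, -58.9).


Cross product: ((-29.4)-(-0.3))*((-58.9)-(-0.7)) - ((-20.1)-(-0.7))*((-87.6)-(-0.3))
= 0

Yes, collinear
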